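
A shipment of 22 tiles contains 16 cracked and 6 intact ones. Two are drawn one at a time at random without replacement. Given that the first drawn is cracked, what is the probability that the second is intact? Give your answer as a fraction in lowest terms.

After removing one cracked, 21 remain: 15 cracked and 6 intact.
So the probability the next is intact is 6/21 = 2/7.

2/7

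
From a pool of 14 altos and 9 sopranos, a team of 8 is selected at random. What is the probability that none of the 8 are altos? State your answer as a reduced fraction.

3/163438

There are C(23,8) = 490314 possible selections.
Selections with no altos (all sopranos): C(9,8) = 9.
Probability = 9/490314 = 3/163438.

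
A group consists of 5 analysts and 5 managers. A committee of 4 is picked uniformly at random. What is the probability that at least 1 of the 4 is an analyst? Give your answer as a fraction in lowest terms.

Total selections: C(10,4) = 210.
Favorable selections (at least 1 analyst): C(5,1)·C(5,3) + C(5,2)·C(5,2) + C(5,3)·C(5,1) + C(5,4)·C(5,0) = 50 + 100 + 50 + 5 = 205.
Probability = 205/210 = 41/42.

41/42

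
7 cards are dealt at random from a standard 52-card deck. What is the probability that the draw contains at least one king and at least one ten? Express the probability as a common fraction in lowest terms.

3105873/16723070

There are C(52,7) = 133784560 possible draws.
By inclusion-exclusion on the complements, draws missing all kings or all tens: C(48,7) + C(48,7) − C(44,7) = 73629072 + 73629072 − 38320568 = 108937576.
So draws with at least one of each: 133784560 − 108937576 = 24846984, probability 24846984/133784560 = 3105873/16723070.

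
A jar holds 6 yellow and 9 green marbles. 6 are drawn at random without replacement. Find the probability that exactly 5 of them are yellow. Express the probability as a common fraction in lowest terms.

54/5005

Total number of selections: C(15,6) = 5005.
Selections with exactly 5 yellow: choose 5 of the 6 yellow and 1 of the 9 green, C(6,5)·C(9,1) = 6·9 = 54.
Probability = 54/5005.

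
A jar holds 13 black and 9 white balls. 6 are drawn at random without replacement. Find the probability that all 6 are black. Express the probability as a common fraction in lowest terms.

52/2261

There are C(22,6) = 74613 possible selections.
Selections with all black: C(13,6) = 1716.
Probability = 1716/74613 = 52/2261.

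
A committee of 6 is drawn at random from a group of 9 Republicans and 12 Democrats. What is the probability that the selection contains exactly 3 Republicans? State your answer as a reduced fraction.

110/323

There are C(21,6) = 54264 ways to choose 6 from 21.
Selections with exactly 3 Republicans: choose 3 of the 9 Republicans and 3 of the 12 Democrats, C(9,3)·C(12,3) = 84·220 = 18480.
Probability = 18480/54264 = 110/323.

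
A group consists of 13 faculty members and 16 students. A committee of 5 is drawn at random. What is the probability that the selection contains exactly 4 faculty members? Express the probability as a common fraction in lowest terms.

Total number of selections: C(29,5) = 118755.
Selections with exactly 4 faculty members: choose 4 of the 13 faculty members and 1 of the 16 students, C(13,4)·C(16,1) = 715·16 = 11440.
Probability = 11440/118755 = 176/1827.

176/1827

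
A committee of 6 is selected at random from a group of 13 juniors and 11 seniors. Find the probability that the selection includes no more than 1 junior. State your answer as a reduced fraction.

21/437

Total selections: C(24,6) = 134596.
Favorable selections (no more than 1 junior): C(13,0)·C(11,6) + C(13,1)·C(11,5) = 462 + 6006 = 6468.
Probability = 6468/134596 = 21/437.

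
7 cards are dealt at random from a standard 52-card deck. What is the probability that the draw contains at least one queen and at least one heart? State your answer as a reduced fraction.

There are C(52,7) = 133784560 possible draws.
By inclusion-exclusion on the complements, draws missing all queens or all hearts: C(48,7) + C(39,7) − C(36,7) = 73629072 + 15380937 − 8347680 = 80662329.
So draws with at least one of each: 133784560 − 80662329 = 53122231, probability 53122231/133784560.

53122231/133784560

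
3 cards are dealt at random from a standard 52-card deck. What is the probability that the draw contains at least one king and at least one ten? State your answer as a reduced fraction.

There are C(52,3) = 22100 possible draws.
By inclusion-exclusion on the complements, draws missing all kings or all tens: C(48,3) + C(48,3) − C(44,3) = 17296 + 17296 − 13244 = 21348.
So draws with at least one of each: 22100 − 21348 = 752, probability 752/22100 = 188/5525.

188/5525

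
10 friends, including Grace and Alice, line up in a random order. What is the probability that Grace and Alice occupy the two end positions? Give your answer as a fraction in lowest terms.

There are 10! = 3628800 arrangements.
Place Grace and Alice at the ends in 2 ways, arrange the remaining 8 in 8! = 40320 ways: 2·40320 = 80640.
Probability = 80640/3628800 = 1/45.

1/45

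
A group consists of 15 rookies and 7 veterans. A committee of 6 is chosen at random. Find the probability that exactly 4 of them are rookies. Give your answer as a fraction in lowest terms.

1365/3553

Total number of selections: C(22,6) = 74613.
Selections with exactly 4 rookies: choose 4 of the 15 rookies and 2 of the 7 veterans, C(15,4)·C(7,2) = 1365·21 = 28665.
Probability = 28665/74613 = 1365/3553.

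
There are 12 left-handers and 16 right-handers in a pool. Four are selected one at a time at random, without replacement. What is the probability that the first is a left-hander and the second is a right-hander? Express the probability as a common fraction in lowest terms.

Multiply the conditional probabilities at each draw: 12/28 · 16/27 = 192/756 = 16/63.

16/63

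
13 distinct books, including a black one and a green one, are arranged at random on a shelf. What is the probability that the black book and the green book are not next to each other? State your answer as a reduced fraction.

There are 13! = 6227020800 arrangements.
Arrangements with the black book and the green book adjacent: 2·12! = 958003200.
So not adjacent: 6227020800 − 958003200 = 5269017600, probability 5269017600/6227020800 = 11/13.

11/13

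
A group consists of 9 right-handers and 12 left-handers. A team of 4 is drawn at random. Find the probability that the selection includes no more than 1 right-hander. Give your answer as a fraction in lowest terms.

55/133

Total selections: C(21,4) = 5985.
Favorable selections (no more than 1 right-hander): C(9,0)·C(12,4) + C(9,1)·C(12,3) = 495 + 1980 = 2475.
Probability = 2475/5985 = 55/133.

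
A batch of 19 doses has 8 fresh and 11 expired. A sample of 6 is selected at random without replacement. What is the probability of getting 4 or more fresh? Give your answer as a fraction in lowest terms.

107/646

There are C(19,6) = 27132 ways to choose the 6.
Favorable selections (4 or more fresh): C(8,4)·C(11,2) + C(8,5)·C(11,1) + C(8,6)·C(11,0) = 3850 + 616 + 28 = 4494.
Probability = 4494/27132 = 107/646.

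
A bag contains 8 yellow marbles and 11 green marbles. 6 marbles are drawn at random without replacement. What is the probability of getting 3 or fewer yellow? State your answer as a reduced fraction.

Total selections: C(19,6) = 27132.
Count the complement (more than 3 yellow): C(8,4)·C(11,2) + C(8,5)·C(11,1) + C(8,6)·C(11,0) = 3850 + 616 + 28 = 4494.
Probability = 1 − 4494/27132 = 22638/27132 = 539/646.

539/646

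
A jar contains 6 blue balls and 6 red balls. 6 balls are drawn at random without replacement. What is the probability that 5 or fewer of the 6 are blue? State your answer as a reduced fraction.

923/924

There are C(12,6) = 924 ways to choose the 6.
The complement is exactly 6 blue: C(6,6)·C(6,0) = 1.
Probability = 1 − 1/924 = 923/924.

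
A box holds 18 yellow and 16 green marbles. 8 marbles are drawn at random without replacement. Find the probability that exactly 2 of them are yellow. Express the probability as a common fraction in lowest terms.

182/2697

There are C(34,8) = 18156204 ways to choose 8 from 34.
Selections with exactly 2 yellow: choose 2 of the 18 yellow and 6 of the 16 green, C(18,2)·C(16,6) = 153·8008 = 1225224.
Probability = 1225224/18156204 = 182/2697.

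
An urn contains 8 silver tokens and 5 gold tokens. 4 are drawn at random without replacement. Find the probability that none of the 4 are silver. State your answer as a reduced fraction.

There are C(13,4) = 715 possible selections.
Selections with no silver (all gold): C(5,4) = 5.
Probability = 5/715 = 1/143.

1/143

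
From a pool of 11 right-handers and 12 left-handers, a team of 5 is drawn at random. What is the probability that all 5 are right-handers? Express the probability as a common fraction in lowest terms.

6/437

There are C(23,5) = 33649 possible selections.
Selections with all right-handers: C(11,5) = 462.
Probability = 462/33649 = 6/437.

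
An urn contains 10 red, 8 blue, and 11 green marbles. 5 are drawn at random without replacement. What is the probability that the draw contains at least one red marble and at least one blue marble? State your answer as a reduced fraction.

5816/7917

There are C(29,5) = 118755 possible draws.
By inclusion-exclusion on the complements, draws missing all red or all blue: C(19,5) + C(21,5) − C(11,5) = 11628 + 20349 − 462 = 31515.
So draws with at least one of each: 118755 − 31515 = 87240, probability 87240/118755 = 5816/7917.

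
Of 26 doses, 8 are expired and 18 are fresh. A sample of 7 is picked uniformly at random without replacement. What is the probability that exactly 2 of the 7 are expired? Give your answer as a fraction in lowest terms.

There are C(26,7) = 657800 ways to choose 7 from 26.
Selections with exactly 2 expired: choose 2 of the 8 expired and 5 of the 18 fresh, C(8,2)·C(18,5) = 28·8568 = 239904.
Probability = 239904/657800 = 29988/82225.

29988/82225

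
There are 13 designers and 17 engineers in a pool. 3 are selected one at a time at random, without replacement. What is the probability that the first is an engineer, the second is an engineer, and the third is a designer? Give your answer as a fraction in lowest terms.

Multiply the conditional probabilities at each draw: 17/30 · 16/29 · 13/28 = 3536/24360 = 442/3045.

442/3045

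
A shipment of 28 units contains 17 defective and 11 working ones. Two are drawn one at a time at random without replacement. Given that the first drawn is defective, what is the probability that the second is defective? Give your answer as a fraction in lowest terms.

16/27

After removing one defective, 27 remain: 16 defective and 11 working.
So the probability the next is defective is 16/27.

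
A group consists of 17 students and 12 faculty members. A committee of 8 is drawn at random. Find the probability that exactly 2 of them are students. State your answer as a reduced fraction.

3808/130065

The sample space is all 8-subsets of the 29: C(29,8) = 4292145.
Selections with exactly 2 students: choose 2 of the 17 students and 6 of the 12 faculty members, C(17,2)·C(12,6) = 136·924 = 125664.
Probability = 125664/4292145 = 3808/130065.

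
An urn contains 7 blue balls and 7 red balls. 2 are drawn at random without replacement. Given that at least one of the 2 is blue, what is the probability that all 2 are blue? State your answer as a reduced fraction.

Work in counts. Selections with at least one blue: C(14,2) − C(7,2) = 91 − 21 = 70.
Of those, selections where all 2 are blue: C(7,2) = 21.
Conditional probability = 21/70 = 3/10.

3/10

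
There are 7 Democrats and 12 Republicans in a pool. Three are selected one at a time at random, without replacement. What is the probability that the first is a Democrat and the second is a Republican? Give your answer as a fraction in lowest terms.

Multiply the conditional probabilities at each draw: 7/19 · 12/18 = 84/342 = 14/57.

14/57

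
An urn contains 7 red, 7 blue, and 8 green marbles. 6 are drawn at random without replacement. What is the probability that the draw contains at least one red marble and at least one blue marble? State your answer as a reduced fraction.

9233/10659

There are C(22,6) = 74613 possible draws.
By inclusion-exclusion on the complements, draws missing all red or all blue: C(15,6) + C(15,6) − C(8,6) = 5005 + 5005 − 28 = 9982.
So draws with at least one of each: 74613 − 9982 = 64631, probability 64631/74613 = 9233/10659.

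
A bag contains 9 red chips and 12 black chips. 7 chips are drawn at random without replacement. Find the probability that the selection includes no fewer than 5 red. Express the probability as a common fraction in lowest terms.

26/323

There are C(21,7) = 116280 ways to choose the 7.
Favorable selections (no fewer than 5 red): C(9,5)·C(12,2) + C(9,6)·C(12,1) + C(9,7)·C(12,0) = 8316 + 1008 + 36 = 9360.
Probability = 9360/116280 = 26/323.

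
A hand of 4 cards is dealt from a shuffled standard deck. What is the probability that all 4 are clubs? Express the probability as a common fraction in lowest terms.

There are C(52,4) = 270725 possible 4-card hands.
Hands that are all clubs: C(13,4) = 715.
Probability = 715/270725 = 11/4165.

11/4165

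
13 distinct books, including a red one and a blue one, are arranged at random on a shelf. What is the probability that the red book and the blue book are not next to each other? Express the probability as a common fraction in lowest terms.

11/13

There are 13! = 6227020800 arrangements.
Arrangements with the red book and the blue book adjacent: 2·12! = 958003200.
So not adjacent: 6227020800 − 958003200 = 5269017600, probability 5269017600/6227020800 = 11/13.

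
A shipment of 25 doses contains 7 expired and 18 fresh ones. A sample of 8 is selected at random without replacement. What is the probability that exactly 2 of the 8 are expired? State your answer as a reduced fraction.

Total number of selections: C(25,8) = 1081575.
Selections with exactly 2 expired: choose 2 of the 7 expired and 6 of the 18 fresh, C(7,2)·C(18,6) = 21·18564 = 389844.
Probability = 389844/1081575 = 43316/120175.

43316/120175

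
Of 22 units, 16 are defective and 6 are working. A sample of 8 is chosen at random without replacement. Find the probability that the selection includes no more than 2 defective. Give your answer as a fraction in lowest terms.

There are C(22,8) = 319770 ways to choose the 8.
Favorable selections (no more than 2 defective): C(16,2)·C(6,6) = 120.
Probability = 120/319770 = 4/10659.

4/10659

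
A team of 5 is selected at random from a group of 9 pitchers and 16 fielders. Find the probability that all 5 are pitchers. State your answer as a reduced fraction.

There are C(25,5) = 53130 possible selections.
Selections with all pitchers: C(9,5) = 126.
Probability = 126/53130 = 3/1265.

3/1265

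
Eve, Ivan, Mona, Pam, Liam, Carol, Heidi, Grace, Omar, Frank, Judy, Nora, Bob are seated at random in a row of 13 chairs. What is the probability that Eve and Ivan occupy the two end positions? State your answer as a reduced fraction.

1/78

There are 13! = 6227020800 arrangements.
Place Eve and Ivan at the ends in 2 ways, arrange the remaining 11 in 11! = 39916800 ways: 2·39916800 = 79833600.
Probability = 79833600/6227020800 = 1/78.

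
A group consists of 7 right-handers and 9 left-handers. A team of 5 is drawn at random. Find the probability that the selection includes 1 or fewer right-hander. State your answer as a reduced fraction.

3/13

There are C(16,5) = 4368 ways to choose the 5.
Favorable selections (1 or fewer right-hander): C(7,0)·C(9,5) + C(7,1)·C(9,4) = 126 + 882 = 1008.
Probability = 1008/4368 = 3/13.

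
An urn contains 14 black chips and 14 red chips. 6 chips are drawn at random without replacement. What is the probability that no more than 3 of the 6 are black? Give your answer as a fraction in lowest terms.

Total selections: C(28,6) = 376740.
Favorable selections (no more than 3 black): C(14,0)·C(14,6) + C(14,1)·C(14,5) + C(14,2)·C(14,4) + C(14,3)·C(14,3) = 3003 + 28028 + 91091 + 132496 = 254618.
Probability = 254618/376740 = 1399/2070.

1399/2070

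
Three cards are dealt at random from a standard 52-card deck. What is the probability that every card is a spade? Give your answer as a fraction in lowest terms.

There are C(52,3) = 22100 possible 3-card hands.
Hands that are all spades: C(13,3) = 286.
Probability = 286/22100 = 11/850.

11/850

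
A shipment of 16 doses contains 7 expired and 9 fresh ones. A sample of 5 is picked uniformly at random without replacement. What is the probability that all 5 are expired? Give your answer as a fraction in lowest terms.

1/208

There are C(16,5) = 4368 possible selections.
Selections with all expired: C(7,5) = 21.
Probability = 21/4368 = 1/208.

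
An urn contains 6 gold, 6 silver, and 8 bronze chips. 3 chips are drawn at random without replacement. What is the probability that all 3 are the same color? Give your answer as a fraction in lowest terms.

8/95

There are C(20,3) = 1140 ways to draw 3 chips.
All same color: C(6,3) + C(6,3) + C(8,3) = 20 + 20 + 56 = 96.
Probability = 96/1140 = 8/95.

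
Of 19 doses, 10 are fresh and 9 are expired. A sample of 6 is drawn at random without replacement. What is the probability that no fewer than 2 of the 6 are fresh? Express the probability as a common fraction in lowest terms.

There are C(19,6) = 27132 ways to choose the 6.
Count the complement (fewer than 2 fresh): C(10,0)·C(9,6) + C(10,1)·C(9,5) = 84 + 1260 = 1344.
Probability = 1 − 1344/27132 = 25788/27132 = 307/323.

307/323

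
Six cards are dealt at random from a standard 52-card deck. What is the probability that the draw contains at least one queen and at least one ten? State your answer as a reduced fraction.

718637/5089630

There are C(52,6) = 20358520 possible draws.
By inclusion-exclusion on the complements, draws missing all queens or all tens: C(48,6) + C(48,6) − C(44,6) = 12271512 + 12271512 − 7059052 = 17483972.
So draws with at least one of each: 20358520 − 17483972 = 2874548, probability 2874548/20358520 = 718637/5089630.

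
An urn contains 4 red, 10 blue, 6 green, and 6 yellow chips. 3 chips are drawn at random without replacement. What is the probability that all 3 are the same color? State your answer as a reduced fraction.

41/650

There are C(26,3) = 2600 ways to draw 3 chips.
All same color: C(4,3) + C(10,3) + C(6,3) + C(6,3) = 4 + 120 + 20 + 20 = 164.
Probability = 164/2600 = 41/650.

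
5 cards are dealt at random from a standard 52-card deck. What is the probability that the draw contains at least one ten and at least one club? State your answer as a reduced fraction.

There are C(52,5) = 2598960 possible draws.
By inclusion-exclusion on the complements, draws missing all tens or all clubs: C(48,5) + C(39,5) − C(36,5) = 1712304 + 575757 − 376992 = 1911069.
So draws with at least one of each: 2598960 − 1911069 = 687891, probability 687891/2598960 = 229297/866320.

229297/866320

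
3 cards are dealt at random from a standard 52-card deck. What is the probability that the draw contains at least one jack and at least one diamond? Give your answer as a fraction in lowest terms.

There are C(52,3) = 22100 possible draws.
By inclusion-exclusion on the complements, draws missing all jacks or all diamonds: C(48,3) + C(39,3) − C(36,3) = 17296 + 9139 − 7140 = 19295.
So draws with at least one of each: 22100 − 19295 = 2805, probability 2805/22100 = 33/260.

33/260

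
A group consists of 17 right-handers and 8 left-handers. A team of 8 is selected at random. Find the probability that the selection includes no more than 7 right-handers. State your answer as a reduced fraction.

19223/19665

Total selections: C(25,8) = 1081575.
The complement is exactly 8 right-handers: C(17,8)·C(8,0) = 24310.
Probability = 1 − 24310/1081575 = 1057265/1081575 = 19223/19665.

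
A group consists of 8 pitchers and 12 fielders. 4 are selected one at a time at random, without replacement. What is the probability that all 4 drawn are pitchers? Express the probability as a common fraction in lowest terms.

Multiply the conditional probabilities at each draw: 8/20 · 7/19 · 6/18 · 5/17 = 1680/116280 = 14/969.

14/969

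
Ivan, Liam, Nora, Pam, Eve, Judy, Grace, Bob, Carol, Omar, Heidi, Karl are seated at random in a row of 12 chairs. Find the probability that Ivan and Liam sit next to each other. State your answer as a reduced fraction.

1/6

There are 12! = 479001600 arrangements.
Treat Ivan and Liam as a block: 11! arrangements of the blocks × 2 orders within the block = 2·39916800 = 79833600.
Probability = 79833600/479001600 = 1/6.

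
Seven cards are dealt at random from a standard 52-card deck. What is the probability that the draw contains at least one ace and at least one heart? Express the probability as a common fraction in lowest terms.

There are C(52,7) = 133784560 possible draws.
By inclusion-exclusion on the complements, draws missing all aces or all hearts: C(48,7) + C(39,7) − C(36,7) = 73629072 + 15380937 − 8347680 = 80662329.
So draws with at least one of each: 133784560 − 80662329 = 53122231, probability 53122231/133784560.

53122231/133784560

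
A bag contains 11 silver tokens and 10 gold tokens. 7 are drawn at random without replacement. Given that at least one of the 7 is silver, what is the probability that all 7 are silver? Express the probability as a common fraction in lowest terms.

1/352

Work in counts. Selections with at least one silver: C(21,7) − C(10,7) = 116280 − 120 = 116160.
Of those, selections where all 7 are silver: C(11,7) = 330.
Conditional probability = 330/116160 = 1/352.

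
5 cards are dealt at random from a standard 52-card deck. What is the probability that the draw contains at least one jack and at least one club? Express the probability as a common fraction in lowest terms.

229297/866320

There are C(52,5) = 2598960 possible draws.
By inclusion-exclusion on the complements, draws missing all jacks or all clubs: C(48,5) + C(39,5) − C(36,5) = 1712304 + 575757 − 376992 = 1911069.
So draws with at least one of each: 2598960 − 1911069 = 687891, probability 687891/2598960 = 229297/866320.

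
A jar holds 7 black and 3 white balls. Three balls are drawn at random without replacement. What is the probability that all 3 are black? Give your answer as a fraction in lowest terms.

There are C(10,3) = 120 possible selections.
Selections with all black: C(7,3) = 35.
Probability = 35/120 = 7/24.

7/24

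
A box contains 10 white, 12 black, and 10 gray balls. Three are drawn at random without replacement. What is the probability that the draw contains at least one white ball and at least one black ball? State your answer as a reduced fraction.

There are C(32,3) = 4960 possible draws.
By inclusion-exclusion on the complements, draws missing all white or all black: C(22,3) + C(20,3) − C(10,3) = 1540 + 1140 − 120 = 2560.
So draws with at least one of each: 4960 − 2560 = 2400, probability 2400/4960 = 15/31.

15/31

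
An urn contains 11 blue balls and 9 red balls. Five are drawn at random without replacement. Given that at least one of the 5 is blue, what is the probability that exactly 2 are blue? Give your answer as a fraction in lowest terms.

Work in counts. Selections with at least one blue: C(20,5) − C(9,5) = 15504 − 126 = 15378.
Of those, selections where exactly 2 are blue: C(11,2)·C(9,3) = 55·84 = 4620.
Conditional probability = 4620/15378 = 70/233.

70/233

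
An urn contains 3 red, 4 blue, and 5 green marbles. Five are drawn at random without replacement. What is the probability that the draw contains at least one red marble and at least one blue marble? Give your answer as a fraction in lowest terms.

There are C(12,5) = 792 possible draws.
By inclusion-exclusion on the complements, draws missing all red or all blue: C(9,5) + C(8,5) − C(5,5) = 126 + 56 − 1 = 181.
So draws with at least one of each: 792 − 181 = 611, probability 611/792.

611/792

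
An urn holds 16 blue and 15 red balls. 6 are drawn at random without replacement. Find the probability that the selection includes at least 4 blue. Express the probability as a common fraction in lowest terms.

2908/8091

There are C(31,6) = 736281 ways to choose the 6.
Favorable selections (at least 4 blue): C(16,4)·C(15,2) + C(16,5)·C(15,1) + C(16,6)·C(15,0) = 191100 + 65520 + 8008 = 264628.
Probability = 264628/736281 = 2908/8091.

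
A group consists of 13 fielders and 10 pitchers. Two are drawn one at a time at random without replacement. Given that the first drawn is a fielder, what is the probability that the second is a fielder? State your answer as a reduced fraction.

6/11

After removing one fielder, 22 remain: 12 fielders and 10 pitchers.
So the probability the next is a fielder is 12/22 = 6/11.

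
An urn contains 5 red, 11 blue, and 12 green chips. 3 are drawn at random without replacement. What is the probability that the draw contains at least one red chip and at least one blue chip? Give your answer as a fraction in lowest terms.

There are C(28,3) = 3276 possible draws.
By inclusion-exclusion on the complements, draws missing all red or all blue: C(23,3) + C(17,3) − C(12,3) = 1771 + 680 − 220 = 2231.
So draws with at least one of each: 3276 − 2231 = 1045, probability 1045/3276.

1045/3276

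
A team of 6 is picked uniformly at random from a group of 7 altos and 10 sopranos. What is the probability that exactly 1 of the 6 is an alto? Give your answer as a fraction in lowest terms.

63/442

The sample space is all 6-subsets of the 17: C(17,6) = 12376.
Selections with exactly 1 alto: choose 1 of the 7 altos and 5 of the 10 sopranos, C(7,1)·C(10,5) = 7·252 = 1764.
Probability = 1764/12376 = 63/442.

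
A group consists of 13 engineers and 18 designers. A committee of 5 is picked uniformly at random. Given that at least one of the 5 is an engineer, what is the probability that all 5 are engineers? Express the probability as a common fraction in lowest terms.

Work in counts. Selections with at least one engineer: C(31,5) − C(18,5) = 169911 − 8568 = 161343.
Of those, selections where all 5 are engineers: C(13,5) = 1287.
Conditional probability = 1287/161343 = 11/1379.

11/1379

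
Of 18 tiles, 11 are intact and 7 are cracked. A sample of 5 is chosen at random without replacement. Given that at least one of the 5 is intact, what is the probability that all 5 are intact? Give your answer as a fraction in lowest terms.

Work in counts. Selections with at least one intact: C(18,5) − C(7,5) = 8568 − 21 = 8547.
Of those, selections where all 5 are intact: C(11,5) = 462.
Conditional probability = 462/8547 = 2/37.

2/37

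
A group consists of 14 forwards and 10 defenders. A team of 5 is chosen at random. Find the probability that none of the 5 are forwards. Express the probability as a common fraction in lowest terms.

There are C(24,5) = 42504 possible selections.
Selections with no forwards (all defenders): C(10,5) = 252.
Probability = 252/42504 = 3/506.

3/506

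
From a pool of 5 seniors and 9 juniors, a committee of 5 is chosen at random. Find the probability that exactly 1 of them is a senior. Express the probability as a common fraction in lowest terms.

45/143

There are C(14,5) = 2002 ways to choose 5 from 14.
Selections with exactly 1 senior: choose 1 of the 5 seniors and 4 of the 9 juniors, C(5,1)·C(9,4) = 5·126 = 630.
Probability = 630/2002 = 45/143.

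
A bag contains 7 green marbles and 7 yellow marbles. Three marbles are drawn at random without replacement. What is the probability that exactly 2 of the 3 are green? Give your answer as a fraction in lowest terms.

21/52

The sample space is all 3-subsets of the 14: C(14,3) = 364.
Selections with exactly 2 green: choose 2 of the 7 green and 1 of the 7 yellow, C(7,2)·C(7,1) = 21·7 = 147.
Probability = 147/364 = 21/52.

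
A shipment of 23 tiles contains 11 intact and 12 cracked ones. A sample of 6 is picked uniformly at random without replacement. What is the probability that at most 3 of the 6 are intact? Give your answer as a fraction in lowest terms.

Total selections: C(23,6) = 100947.
Count the complement (more than 3 intact): C(11,4)·C(12,2) + C(11,5)·C(12,1) + C(11,6)·C(12,0) = 21780 + 5544 + 462 = 27786.
Probability = 1 − 27786/100947 = 73161/100947 = 2217/3059.

2217/3059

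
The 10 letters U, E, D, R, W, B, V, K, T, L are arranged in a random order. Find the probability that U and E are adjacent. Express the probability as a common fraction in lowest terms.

1/5

There are 10! = 3628800 arrangements.
Treat U and E as a block: 9! arrangements of the blocks × 2 orders within the block = 2·362880 = 725760.
Probability = 725760/3628800 = 1/5.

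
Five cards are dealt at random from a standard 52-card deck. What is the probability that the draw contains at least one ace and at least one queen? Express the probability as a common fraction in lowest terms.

6509/64974

There are C(52,5) = 2598960 possible draws.
By inclusion-exclusion on the complements, draws missing all aces or all queens: C(48,5) + C(48,5) − C(44,5) = 1712304 + 1712304 − 1086008 = 2338600.
So draws with at least one of each: 2598960 − 2338600 = 260360, probability 260360/2598960 = 6509/64974.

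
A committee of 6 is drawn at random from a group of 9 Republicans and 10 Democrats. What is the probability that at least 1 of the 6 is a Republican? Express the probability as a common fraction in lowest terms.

641/646

Total selections: C(19,6) = 27132.
Favorable selections (at least 1 Republican): C(9,1)·C(10,5) + C(9,2)·C(10,4) + C(9,3)·C(10,3) + C(9,4)·C(10,2) + C(9,5)·C(10,1) + C(9,6)·C(10,0) = 2268 + 7560 + 10080 + 5670 + 1260 + 84 = 26922.
Probability = 26922/27132 = 641/646.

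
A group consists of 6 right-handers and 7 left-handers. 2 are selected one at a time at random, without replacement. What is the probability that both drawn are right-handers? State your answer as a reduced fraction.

Multiply the conditional probabilities at each draw: 6/13 · 5/12 = 30/156 = 5/26.

5/26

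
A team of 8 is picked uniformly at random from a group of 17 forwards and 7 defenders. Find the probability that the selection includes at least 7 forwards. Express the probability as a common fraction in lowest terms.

Total selections: C(24,8) = 735471.
Favorable selections (at least 7 forwards): C(17,7)·C(7,1) + C(17,8)·C(7,0) = 136136 + 24310 = 160446.
Probability = 160446/735471 = 286/1311.

286/1311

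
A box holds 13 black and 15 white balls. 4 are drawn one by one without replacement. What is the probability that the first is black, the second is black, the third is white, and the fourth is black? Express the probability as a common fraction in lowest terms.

11/210

Multiply the conditional probabilities at each draw: 13/28 · 12/27 · 15/26 · 11/25 = 25740/491400 = 11/210.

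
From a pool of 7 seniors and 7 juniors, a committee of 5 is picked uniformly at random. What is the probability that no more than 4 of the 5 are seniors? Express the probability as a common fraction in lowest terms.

283/286

Total selections: C(14,5) = 2002.
The complement is exactly 5 seniors: C(7,5)·C(7,0) = 21.
Probability = 1 − 21/2002 = 1981/2002 = 283/286.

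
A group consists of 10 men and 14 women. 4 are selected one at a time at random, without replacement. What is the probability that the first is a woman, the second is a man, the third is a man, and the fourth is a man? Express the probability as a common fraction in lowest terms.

Multiply the conditional probabilities at each draw: 14/24 · 10/23 · 9/22 · 8/21 = 10080/255024 = 10/253.

10/253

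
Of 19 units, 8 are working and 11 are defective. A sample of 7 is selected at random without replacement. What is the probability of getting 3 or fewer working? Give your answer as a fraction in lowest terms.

5907/8398

Total selections: C(19,7) = 50388.
Favorable selections (3 or fewer working): C(8,0)·C(11,7) + C(8,1)·C(11,6) + C(8,2)·C(11,5) + C(8,3)·C(11,4) = 330 + 3696 + 12936 + 18480 = 35442.
Probability = 35442/50388 = 5907/8398.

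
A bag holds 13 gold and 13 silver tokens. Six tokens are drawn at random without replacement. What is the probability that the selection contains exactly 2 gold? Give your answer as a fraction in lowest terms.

The sample space is all 6-subsets of the 26: C(26,6) = 230230.
Selections with exactly 2 gold: choose 2 of the 13 gold and 4 of the 13 silver, C(13,2)·C(13,4) = 78·715 = 55770.
Probability = 55770/230230 = 39/161.

39/161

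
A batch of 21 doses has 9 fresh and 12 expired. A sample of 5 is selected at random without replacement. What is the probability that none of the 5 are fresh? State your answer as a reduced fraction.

There are C(21,5) = 20349 possible selections.
Selections with no fresh (all expired): C(12,5) = 792.
Probability = 792/20349 = 88/2261.

88/2261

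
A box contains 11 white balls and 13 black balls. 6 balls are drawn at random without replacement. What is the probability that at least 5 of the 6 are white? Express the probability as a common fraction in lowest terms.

Total selections: C(24,6) = 134596.
Favorable selections (at least 5 white): C(11,5)·C(13,1) + C(11,6)·C(13,0) = 6006 + 462 = 6468.
Probability = 6468/134596 = 21/437.

21/437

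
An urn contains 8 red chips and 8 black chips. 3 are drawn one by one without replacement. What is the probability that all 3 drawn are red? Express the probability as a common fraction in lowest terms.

1/10

Multiply the conditional probabilities at each draw: 8/16 · 7/15 · 6/14 = 336/3360 = 1/10.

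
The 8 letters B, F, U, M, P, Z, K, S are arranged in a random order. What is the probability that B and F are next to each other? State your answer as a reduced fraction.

1/4

There are 8! = 40320 arrangements.
Treat B and F as a block: 7! arrangements of the blocks × 2 orders within the block = 2·5040 = 10080.
Probability = 10080/40320 = 1/4.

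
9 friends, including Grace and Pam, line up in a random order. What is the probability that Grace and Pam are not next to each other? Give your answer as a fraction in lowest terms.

There are 9! = 362880 arrangements.
Arrangements with Grace and Pam adjacent: 2·8! = 80640.
So not adjacent: 362880 − 80640 = 282240, probability 282240/362880 = 7/9.

7/9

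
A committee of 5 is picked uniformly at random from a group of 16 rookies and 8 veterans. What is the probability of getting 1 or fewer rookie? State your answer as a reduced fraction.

7/253

Total selections: C(24,5) = 42504.
Favorable selections (1 or fewer rookie): C(16,0)·C(8,5) + C(16,1)·C(8,4) = 56 + 1120 = 1176.
Probability = 1176/42504 = 7/253.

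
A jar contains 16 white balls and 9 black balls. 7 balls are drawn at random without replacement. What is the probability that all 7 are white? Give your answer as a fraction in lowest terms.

52/2185

There are C(25,7) = 480700 possible selections.
Selections with all white: C(16,7) = 11440.
Probability = 11440/480700 = 52/2185.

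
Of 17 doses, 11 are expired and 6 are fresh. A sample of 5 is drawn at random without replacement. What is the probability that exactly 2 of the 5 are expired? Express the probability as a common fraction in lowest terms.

There are C(17,5) = 6188 ways to choose 5 from 17.
Selections with exactly 2 expired: choose 2 of the 11 expired and 3 of the 6 fresh, C(11,2)·C(6,3) = 55·20 = 1100.
Probability = 1100/6188 = 275/1547.

275/1547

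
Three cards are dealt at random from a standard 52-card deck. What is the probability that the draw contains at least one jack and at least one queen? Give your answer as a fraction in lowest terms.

188/5525

There are C(52,3) = 22100 possible draws.
By inclusion-exclusion on the complements, draws missing all jacks or all queens: C(48,3) + C(48,3) − C(44,3) = 17296 + 17296 − 13244 = 21348.
So draws with at least one of each: 22100 − 21348 = 752, probability 752/22100 = 188/5525.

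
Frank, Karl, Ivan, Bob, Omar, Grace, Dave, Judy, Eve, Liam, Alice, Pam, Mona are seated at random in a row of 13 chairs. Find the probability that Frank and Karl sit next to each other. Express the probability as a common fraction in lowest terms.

There are 13! = 6227020800 arrangements.
Treat Frank and Karl as a block: 12! arrangements of the blocks × 2 orders within the block = 2·479001600 = 958003200.
Probability = 958003200/6227020800 = 2/13.

2/13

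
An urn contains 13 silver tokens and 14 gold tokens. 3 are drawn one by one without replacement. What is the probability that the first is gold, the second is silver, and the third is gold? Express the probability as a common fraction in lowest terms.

91/675

Multiply the conditional probabilities at each draw: 14/27 · 13/26 · 13/25 = 2366/17550 = 91/675.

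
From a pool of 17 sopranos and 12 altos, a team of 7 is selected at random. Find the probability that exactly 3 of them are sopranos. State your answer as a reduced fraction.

There are C(29,7) = 1560780 ways to choose 7 from 29.
Selections with exactly 3 sopranos: choose 3 of the 17 sopranos and 4 of the 12 altos, C(17,3)·C(12,4) = 680·495 = 336600.
Probability = 336600/1560780 = 1870/8671.

1870/8671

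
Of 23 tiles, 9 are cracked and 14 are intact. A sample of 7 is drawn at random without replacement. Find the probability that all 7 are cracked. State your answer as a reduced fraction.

12/81719

There are C(23,7) = 245157 possible selections.
Selections with all cracked: C(9,7) = 36.
Probability = 36/245157 = 12/81719.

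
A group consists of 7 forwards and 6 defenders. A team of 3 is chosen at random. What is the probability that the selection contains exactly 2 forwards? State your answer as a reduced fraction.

63/143

The sample space is all 3-subsets of the 13: C(13,3) = 286.
Selections with exactly 2 forwards: choose 2 of the 7 forwards and 1 of the 6 defenders, C(7,2)·C(6,1) = 21·6 = 126.
Probability = 126/286 = 63/143.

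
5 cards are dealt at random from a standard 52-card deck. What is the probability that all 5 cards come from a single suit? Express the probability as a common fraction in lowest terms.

There are C(52,5) = 2598960 possible 5-card hands.
Hands of one suit: 4 suits × C(13,5) = 4·1287 = 5148.
Probability = 5148/2598960 = 33/16660.

33/16660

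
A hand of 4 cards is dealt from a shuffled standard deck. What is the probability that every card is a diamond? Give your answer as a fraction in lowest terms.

There are C(52,4) = 270725 possible 4-card hands.
Hands that are all diamonds: C(13,4) = 715.
Probability = 715/270725 = 11/4165.

11/4165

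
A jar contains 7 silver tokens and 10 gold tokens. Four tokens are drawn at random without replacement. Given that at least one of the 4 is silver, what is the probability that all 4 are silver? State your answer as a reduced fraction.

Work in counts. Selections with at least one silver: C(17,4) − C(10,4) = 2380 − 210 = 2170.
Of those, selections where all 4 are silver: C(7,4) = 35.
Conditional probability = 35/2170 = 1/62.

1/62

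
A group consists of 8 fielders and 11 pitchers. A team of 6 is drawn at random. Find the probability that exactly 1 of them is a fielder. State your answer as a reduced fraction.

44/323

There are C(19,6) = 27132 ways to choose 6 from 19.
Selections with exactly 1 fielder: choose 1 of the 8 fielders and 5 of the 11 pitchers, C(8,1)·C(11,5) = 8·462 = 3696.
Probability = 3696/27132 = 44/323.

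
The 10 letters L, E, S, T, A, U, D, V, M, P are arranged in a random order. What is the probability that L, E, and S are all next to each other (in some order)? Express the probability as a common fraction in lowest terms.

There are 10! = 3628800 arrangements.
Treat the three as one block: 8! placements × 3! orders within the block = 40320·6 = 241920.
Probability = 241920/3628800 = 1/15.

1/15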